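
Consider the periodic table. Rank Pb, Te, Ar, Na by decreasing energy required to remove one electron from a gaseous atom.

Na is in period 3, group 1; Ar is in period 3, group 18; Te is in period 5, group 16; Pb is in period 6, group 14.
Removing the outermost electron gets harder across a period and easier down a group.
Here both period and group differ, so the two effects have to be weighed against each other.
Pb > Na: period and group pull opposite ways; the across-period shift dominates (716 vs 496 kJ/mol).
Te > Pb: relative to Pb, both the across-period and down-group shifts push Te's first ionization energy up.
Ar > Te: relative to Te, both the across-period and down-group shifts push Ar's first ionization energy up.
Tabulated first ionization energy (kJ/mol): Na 496, Ar 1521, Te 869, Pb 716.
So from highest to lowest: Ar > Te > Pb > Na.

Ar > Te > Pb > Na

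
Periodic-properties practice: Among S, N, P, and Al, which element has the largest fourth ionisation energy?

Al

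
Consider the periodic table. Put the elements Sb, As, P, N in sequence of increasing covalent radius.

N, P, As, Sb

Moving right in a period, electrons are added to the same shell under a stronger nuclear pull, so atoms get smaller; moving down, a new shell is opened and atoms get larger.
All are in group 15, so atomic radius increases down the group.
So from smallest to largest: N < P < As < Sb.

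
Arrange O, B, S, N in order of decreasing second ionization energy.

O > N > B > S

IE_2 is the cost of taking one more electron from the +1 cation: O⁺ still has 5 valence electrons; B⁺ still has 2 valence electrons; S⁺ still has 5 valence electrons; N⁺ still has 4 valence electrons.
All are still removing valence electrons, so compare the +1 ions as you would atoms: IE_2 generally rises across a period (higher Z_eff) and falls down a group (larger shell), subject to the usual subshell exceptions.
Valence configurations: O⁺ [He]2s²2p³, B⁺ [He]2s², S⁺ [Ne]3s²3p³, N⁺ [He]2s²2p².
Tabulated IE_2 (kJ/mol): O 3388, B 2427, S 2252, N 2856.
So the second ionization energies run S < B < N < O.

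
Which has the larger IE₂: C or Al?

The second ionization energy removes an electron from the +1 ion. For each element: C⁺ still has 3 valence electrons; Al⁺ still has 2 valence electrons.
All are still removing valence electrons, so compare the +1 ions as you would atoms: IE_2 generally rises across a period (higher Z_eff) and falls down a group (larger shell), subject to the usual subshell exceptions.
Valence configurations: C⁺ [He]2s²2p¹, Al⁺ [Ne]3s².
Approximate IE_2 values (kJ/mol): C 2353, Al 1817.
Hence IE_2: Al < C.

C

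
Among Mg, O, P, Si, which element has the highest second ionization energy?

Consider each +1 ion: Mg⁺ still has 1 valence electron; O⁺ still has 5 valence electrons; P⁺ still has 4 valence electrons; Si⁺ still has 3 valence electrons.
All are still removing valence electrons, so compare the +1 ions as you would atoms: IE_2 generally rises across a period (higher Z_eff) and falls down a group (larger shell), subject to the usual subshell exceptions.
Valence configurations: Mg⁺ [Ne]3s¹, O⁺ [He]2s²2p³, P⁺ [Ne]3s²3p², Si⁺ [Ne]3s²3p¹.
Approximate IE_2 values (kJ/mol): Mg 1451, O 3388, P 1907, Si 1577.
Hence IE_2: Mg < Si < P < O.

O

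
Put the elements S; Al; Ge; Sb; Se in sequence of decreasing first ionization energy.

S > Se > Sb > Ge > Al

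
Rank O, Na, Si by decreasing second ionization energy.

Na > O > Si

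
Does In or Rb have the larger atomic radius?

Rb is in period 5, group 1; In is in period 5, group 13.
Across a period the added protons contract the valence shell; down a group each new principal shell makes the atom larger.
All lie in period 5, so atomic radius increases right to left.
So Rb has the larger atomic radius (Rb > In).

Rb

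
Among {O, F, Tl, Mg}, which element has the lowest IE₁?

Tl

O is in period 2, group 16; F is in period 2, group 17; Mg is in period 3, group 2; Tl is in period 6, group 13.
IE₁ increases left→right with effective nuclear charge and decreases top→bottom as the valence shell moves farther out.
Here both period and group differ, so the two effects have to be weighed against each other.
Mg > Tl: the two effects oppose for this pair; the down-group effect wins (738 vs 589 kJ/mol).
O > Mg: relative to Mg, both the across-period and down-group shifts push O's first ionization energy up.
F > O: F lies to the right of O in period 2, so the across-period effect alone puts F higher.
For reference (kJ/mol): O 1314, F 1681, Mg 738, Tl 589.
The lowest IE₁ among these belongs to Tl.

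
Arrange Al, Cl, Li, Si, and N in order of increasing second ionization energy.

IE_2 is the cost of taking one more electron from the +1 cation: Al⁺ still has 2 valence electrons; Cl⁺ still has 6 valence electrons; Li⁺ is the bare [He] core; Si⁺ still has 3 valence electrons; N⁺ still has 4 valence electrons.
Pulling an electron out of a noble-gas core costs far more than removing a remaining valence electron, so Li sits at the high end of IE_2.
Valence configurations: Al⁺ [Ne]3s², Cl⁺ [Ne]3s²3p⁴, Si⁺ [Ne]3s²3p¹, N⁺ [He]2s²2p².
Si⁺ loses a lone 3p electron whereas Al⁺ must break into a filled 3s² pair, so IE_2(Al) > IE_2(Si) even though Si has the higher nuclear charge.
Tabulated IE_2 (kJ/mol): Al 1817, Cl 2298, Li 7298, Si 1577, N 2856.
Overall IE_2 order: Si < Al < Cl < N < Li.

Si < Al < Cl < N < Li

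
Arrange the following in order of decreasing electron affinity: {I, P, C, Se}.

EA tends to increase across a period and decrease down a group, though the pattern is less regular than for IE or radius.
These sit on a diagonal, where the across-period and down-group effects partly cancel.
C > P: the two effects oppose for this pair; the down-group effect wins (122 vs 72 kJ/mol).
Se > C: period and group pull opposite ways; the across-period shift dominates (195 vs 122 kJ/mol).
I > Se: the two effects oppose for this pair; the across-period effect wins (295 vs 195 kJ/mol).
Approximate values (kJ/mol): C 122, P 72, Se 195, I 295.
So from highest to lowest: I > Se > C > P.

I, Se, C, P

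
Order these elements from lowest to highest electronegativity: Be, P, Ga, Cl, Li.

Li < Be < Ga < P < Cl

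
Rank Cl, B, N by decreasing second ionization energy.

N > B > Cl

After 1 electron has been removed, what remains? Cl⁺ still has 6 valence electrons; B⁺ still has 2 valence electrons; N⁺ still has 4 valence electrons.
All are still removing valence electrons, so compare the +1 ions as you would atoms: IE_2 generally rises across a period (higher Z_eff) and falls down a group (larger shell), subject to the usual subshell exceptions.
Valence configurations: Cl⁺ [Ne]3s²3p⁴, B⁺ [He]2s², N⁺ [He]2s²2p².
Tabulated IE_2 (kJ/mol): Cl 2298, B 2427, N 2856.
Hence IE_2: Cl < B < N.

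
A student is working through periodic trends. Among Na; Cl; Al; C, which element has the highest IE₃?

IE_3 is the cost of taking one more electron from the +2 cation: Na²⁺ is already 1 electron into the core; Cl²⁺ still has 5 valence electrons; Al²⁺ still has 1 valence electron; C²⁺ still has 2 valence electrons.
Core electrons are held far more tightly than valence electrons, so Na tops the IE_3 order.
Valence configurations: Cl²⁺ [Ne]3s²3p³, Al²⁺ [Ne]3s¹, C²⁺ [He]2s².
Approximate IE_3 values (kJ/mol): Na 6910, Cl 3822, Al 2745, C 4620.
Hence IE_3: Al < Cl < C < Na.

Na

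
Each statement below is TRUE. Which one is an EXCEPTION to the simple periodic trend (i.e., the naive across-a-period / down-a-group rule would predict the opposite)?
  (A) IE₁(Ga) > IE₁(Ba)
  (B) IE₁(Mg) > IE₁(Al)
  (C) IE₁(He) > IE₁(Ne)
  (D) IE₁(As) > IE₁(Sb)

(B)

The general trend: first ionisation energy increases across a period and decreases down a group.
(A) Ga (period 4, group 13) vs Ba (period 6, group 2): the stated order agrees with the simple trend.
(B) Mg (period 3, group 2) vs Al (period 3, group 13): the stated order contradicts the simple trend.
(C) He (period 1, group 18) vs Ne (period 2, group 18): the stated order agrees with the simple trend.
(D) As (period 4, group 15) vs Sb (period 5, group 15): the stated order agrees with the simple trend.
The exception is (B): Al's single 3p electron is easier to remove than one from Mg's filled 3s².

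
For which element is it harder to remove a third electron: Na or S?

The third ionization energy removes an electron from the +2 ion. For each element: Na²⁺ is already 1 electron into the core; S²⁺ still has 4 valence electrons.
Core electrons are held far more tightly than valence electrons, so Na tops the IE_3 order.
Tabulated IE_3 (kJ/mol): Na 6910, S 3357.
Putting it together, IE_3: S < Na.

Na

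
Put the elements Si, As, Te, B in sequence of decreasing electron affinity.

Te, Si, As, B

Electron affinity generally becomes more exothermic across a period toward the halogens and less exothermic down a group.
A diagonal step moves right (one effect) and down (the opposite effect) at once.
As > B: the two effects oppose for this pair; the across-period effect wins (78 vs 27 kJ/mol).
Si > As: period and group pull opposite ways; the down-group shift dominates (134 vs 78 kJ/mol).
Te > Si: period and group pull opposite ways; the across-period shift dominates (190 vs 134 kJ/mol).
Approximate values (kJ/mol): B 27, Si 134, As 78, Te 190.
So from highest to lowest: Te > Si > As > B.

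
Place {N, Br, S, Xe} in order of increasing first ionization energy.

S, Br, Xe, N

N is in period 2, group 15; S is in period 3, group 16; Br is in period 4, group 17; Xe is in period 5, group 18.
Removing the outermost electron gets harder across a period and easier down a group.
These sit on a diagonal, where the across-period and down-group effects partly cancel.
Br > S: period and group pull opposite ways; the across-period shift dominates (1140 vs 1000 kJ/mol).
Xe > Br: period and group pull opposite ways; the across-period shift dominates (1170 vs 1140 kJ/mol).
N > Xe: the two effects oppose for this pair; the down-group effect wins (1402 vs 1170 kJ/mol).
For reference (kJ/mol): N 1402, S 1000, Br 1140, Xe 1170.
So from lowest to highest: S < Br < Xe < N.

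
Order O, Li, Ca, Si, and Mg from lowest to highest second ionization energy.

Ca, Mg, Si, O, Li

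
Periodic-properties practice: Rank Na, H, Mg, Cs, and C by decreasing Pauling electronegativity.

Atoms toward the upper right of the periodic table pull bonding electrons most strongly.
Neither a single period nor a single group — weigh both effects.
Na > Cs: they share group 1; the group trend gives Na the larger value.
Mg > Na: both are in period 3; the period trend gives Mg the larger value.
H > Mg: period and group pull opposite ways; the down-group shift dominates (2.20 vs 1.31).
C > H: period and group pull opposite ways; the across-period shift dominates (2.55 vs 2.20).
For reference (Pauling): H 2.20, C 2.55, Na 0.93, Mg 1.31, Cs 0.79.
So from highest to lowest: C > H > Mg > Na > Cs.

C > H > Mg > Na > Cs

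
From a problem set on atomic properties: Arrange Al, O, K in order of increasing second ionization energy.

The second ionization energy removes an electron from the +1 ion. For each element: Al⁺ still has 2 valence electrons; O⁺ still has 5 valence electrons; K⁺ is the bare [Ar] core.
Usually core removal costs more than valence removal, but here the competition is close: a tightly held n=2 valence electron can cost more to remove than an n=3 core electron, so the actual values have to decide it.
Valence configurations: Al⁺ [Ne]3s², O⁺ [He]2s²2p³.
Approximate IE_2 values (kJ/mol): Al 1817, O 3388, K 3052.
Putting it together, IE_2: Al < K < O.

Al < K < O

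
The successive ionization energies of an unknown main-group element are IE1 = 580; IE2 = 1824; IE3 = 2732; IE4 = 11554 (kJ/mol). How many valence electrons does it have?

3

Look for the largest jump between consecutive ionization energies: IE4/IE3 ≈ 4.2, far larger than any earlier ratio.
That jump marks the point where a core electron is being removed. So the atom has 3 valence electrons.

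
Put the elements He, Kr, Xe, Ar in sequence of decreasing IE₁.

He > Ar > Kr > Xe

He is in period 1, group 18; Ar is in period 3, group 18; Kr is in period 4, group 18; Xe is in period 5, group 18.
First ionization energy rises across a period (greater Z_eff holds electrons more tightly) and falls down a group (valence electrons are farther from the nucleus).
All are in group 18, so first ionization energy increases up the group.
So from highest to lowest: He > Ar > Kr > Xe.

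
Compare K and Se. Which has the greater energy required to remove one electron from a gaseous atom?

Se

K is in period 4, group 1; Se is in period 4, group 16.
Removing the outermost electron gets harder across a period and easier down a group.
All lie in period 4, so first ionization energy increases left to right.
So Se has the greater energy required to remove one electron from a gaseous atom (Se > K).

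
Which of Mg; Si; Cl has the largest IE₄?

Mg

After 3 electrons have been removed, what remains? Mg³⁺ is already 1 electron into the core; Si³⁺ still has 1 valence electron; Cl³⁺ still has 4 valence electrons.
Pulling an electron out of a noble-gas core costs far more than removing a remaining valence electron, so Mg sits at the high end of IE_4.
Valence configurations: Si³⁺ [Ne]3s¹, Cl³⁺ [Ne]3s²3p².
Approximate IE_4 values (kJ/mol): Mg 10543, Si 4356, Cl 5159.
Putting it together, IE_4: Si < Cl < Mg.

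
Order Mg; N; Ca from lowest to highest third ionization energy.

Consider each +2 ion: Mg²⁺ is the bare [Ne] core; N²⁺ still has 3 valence electrons; Ca²⁺ is the bare [Ar] core.
Breaking into a closed-shell core is much more expensive than removing a leftover valence electron — Ca and Mg have the largest IE_3 here.
The numbers (kJ/mol): Mg 7733, N 4578, Ca 4912.
Putting it together, IE_3: N < Ca < Mg.

N, Ca, Mg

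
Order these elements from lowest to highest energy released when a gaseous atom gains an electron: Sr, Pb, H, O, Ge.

H is in period 1, group 1; O is in period 2, group 16; Ge is in period 4, group 14; Sr is in period 5, group 2; Pb is in period 6, group 14.
EA tends to increase across a period and decrease down a group, though the pattern is less regular than for IE or radius.
Neither a single period nor a single group — weigh both effects.
Pb > Sr: the two effects oppose for this pair; the across-period effect wins (35 vs 5 kJ/mol).
H > Pb: the two effects oppose for this pair; the down-group effect wins (73 vs 35 kJ/mol).
Ge > H: the two effects oppose for this pair; the across-period effect wins (119 vs 73 kJ/mol).
O > Ge: relative to Ge, both the across-period and down-group shifts push O's electron affinity up.
Approximate values (kJ/mol): H 73, O 141, Ge 119, Sr 5, Pb 35.
So from lowest to highest: Sr < Pb < H < Ge < O.

Sr < Pb < H < Ge < O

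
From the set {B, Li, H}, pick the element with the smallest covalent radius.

H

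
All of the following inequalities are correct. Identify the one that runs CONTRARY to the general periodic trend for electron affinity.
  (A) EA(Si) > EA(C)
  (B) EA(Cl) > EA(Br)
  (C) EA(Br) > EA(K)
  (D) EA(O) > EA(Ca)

(A)

The general trend: electron affinity increases across a period and decreases down a group.
(A) Si (period 3, group 14) vs C (period 2, group 14): the stated order contradicts the simple trend.
(B) Cl (period 3, group 17) vs Br (period 4, group 17): the stated order agrees with the simple trend.
(C) Br (period 4, group 17) vs K (period 4, group 1): the stated order agrees with the simple trend.
(D) O (period 2, group 16) vs Ca (period 4, group 2): the stated order agrees with the simple trend.
The exception is (A): Si's larger, more diffuse 3p orbitals accept an added electron slightly more readily than C's compact 2p.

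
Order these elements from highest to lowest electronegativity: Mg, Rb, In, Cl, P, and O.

O is in period 2, group 16; Mg is in period 3, group 2; P is in period 3, group 15; Cl is in period 3, group 17; Rb is in period 5, group 1; In is in period 5, group 13.
Smaller atoms with higher effective nuclear charge are more electronegative.
Here both period and group differ, so the two effects have to be weighed against each other.
Mg > Rb: relative to Rb, both the across-period and down-group shifts push Mg's electronegativity up.
In > Mg: the two effects oppose for this pair; the across-period effect wins (1.78 vs 1.31).
P > In: both effects reinforce here, so P is clearly the higher of the two.
Cl > P: Cl lies to the right of P in period 3, so the across-period effect alone puts Cl higher.
O > Cl: the two effects oppose for this pair; the down-group effect wins (3.44 vs 3.16).
Approximate values (Pauling): O 3.44, Mg 1.31, P 2.19, Cl 3.16, Rb 0.82, In 1.78.
So from highest to lowest: O > Cl > P > In > Mg > Rb.

O > Cl > P > In > Mg > Rb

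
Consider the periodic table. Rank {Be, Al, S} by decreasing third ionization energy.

Be > S > Al

The third ionization energy removes an electron from the +2 ion. For each element: Be²⁺ is the bare [He] core; Al²⁺ still has 1 valence electron; S²⁺ still has 4 valence electrons.
Core electrons are held far more tightly than valence electrons, so Be tops the IE_3 order.
Valence configurations: Al²⁺ [Ne]3s¹, S²⁺ [Ne]3s²3p².
The numbers (kJ/mol): Be 14849, Al 2745, S 3357.
So the third ionization energies run Al < S < Be.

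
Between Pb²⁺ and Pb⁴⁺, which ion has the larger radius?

Pb²⁺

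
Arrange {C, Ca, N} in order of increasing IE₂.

Ca, C, N

After 1 electron has been removed, what remains? C⁺ still has 3 valence electrons; Ca⁺ still has 1 valence electron; N⁺ still has 4 valence electrons.
All are still removing valence electrons, so compare the +1 ions as you would atoms: IE_2 generally rises across a period (higher Z_eff) and falls down a group (larger shell), subject to the usual subshell exceptions.
Valence configurations: C⁺ [He]2s²2p¹, Ca⁺ [Ar]4s¹, N⁺ [He]2s²2p².
Tabulated IE_2 (kJ/mol): C 2353, Ca 1145, N 2856.
Hence IE_2: Ca < C < N.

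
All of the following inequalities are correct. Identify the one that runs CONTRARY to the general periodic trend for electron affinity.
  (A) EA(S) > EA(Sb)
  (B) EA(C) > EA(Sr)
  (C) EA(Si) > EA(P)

The general trend: electron affinity increases across a period and decreases down a group.
(A) S (period 3, group 16) vs Sb (period 5, group 15): the stated order agrees with the simple trend.
(B) C (period 2, group 14) vs Sr (period 5, group 2): the stated order agrees with the simple trend.
(C) Si (period 3, group 14) vs P (period 3, group 15): the stated order contradicts the simple trend.
The exception is (C): adding an electron to P's half-filled 3p³ is unfavourable, so Si (3p²) has the more exothermic EA.

(C)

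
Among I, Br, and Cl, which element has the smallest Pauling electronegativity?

I

Cl is in period 3, group 17; Br is in period 4, group 17; I is in period 5, group 17.
Atoms toward the upper right of the periodic table pull bonding electrons most strongly.
All are in group 17, so electronegativity increases up the group.
The smallest Pauling electronegativity among these belongs to I.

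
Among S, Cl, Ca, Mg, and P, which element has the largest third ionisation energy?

Mg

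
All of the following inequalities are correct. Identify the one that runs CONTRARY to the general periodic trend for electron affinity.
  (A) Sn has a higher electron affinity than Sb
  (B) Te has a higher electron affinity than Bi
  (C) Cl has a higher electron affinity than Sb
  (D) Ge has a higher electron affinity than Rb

(A)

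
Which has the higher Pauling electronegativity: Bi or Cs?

Bi

Electronegativity increases across a period and decreases down a group, tracking effective nuclear charge and atomic size.
All lie in period 6, so electronegativity increases left to right.
So Bi has the higher Pauling electronegativity (Bi > Cs).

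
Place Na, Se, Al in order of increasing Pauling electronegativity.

Atoms toward the upper right of the periodic table pull bonding electrons most strongly.
Here both period and group differ, so the two effects have to be weighed against each other.
Al > Na: both are in period 3; the period trend gives Al the larger value.
Se > Al: period and group pull opposite ways; the across-period shift dominates (2.55 vs 1.61).
Approximate values (Pauling): Na 0.93, Al 1.61, Se 2.55.
So from lowest to highest: Na < Al < Se.

Na < Al < Se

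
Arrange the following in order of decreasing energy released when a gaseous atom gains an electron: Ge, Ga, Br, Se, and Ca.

Br, Se, Ge, Ga, Ca

Atoms with high Z_eff and room in the valence shell (especially the halogens) have the most exothermic electron affinities.
All lie in period 4, so electron affinity increases left to right.
So from highest to lowest: Br > Se > Ge > Ga > Ca.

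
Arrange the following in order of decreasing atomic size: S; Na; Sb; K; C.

K > Na > Sb > S > C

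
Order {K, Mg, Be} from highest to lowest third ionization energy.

Be > Mg > K

The third ionization energy removes an electron from the +2 ion. For each element: K²⁺ is already 1 electron into the core; Mg²⁺ is the bare [Ne] core; Be²⁺ is the bare [He] core.
All of these are removing an electron from a noble-gas core or deeper; the smaller core (lower principal quantum number) is held far more tightly, and within a period the higher nuclear charge binds the same core more tightly.
Tabulated IE_3 (kJ/mol): K 4420, Mg 7733, Be 14849.
Overall IE_3 order: K < Mg < Be.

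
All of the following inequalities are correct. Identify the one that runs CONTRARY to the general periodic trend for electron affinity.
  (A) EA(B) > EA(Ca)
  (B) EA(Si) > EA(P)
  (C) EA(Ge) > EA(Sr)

The general trend: electron affinity increases across a period and decreases down a group.
(A) B (period 2, group 13) vs Ca (period 4, group 2): the stated order agrees with the simple trend.
(B) Si (period 3, group 14) vs P (period 3, group 15): the stated order contradicts the simple trend.
(C) Ge (period 4, group 14) vs Sr (period 5, group 2): the stated order agrees with the simple trend.
The exception is (B): adding an electron to P's half-filled 3p³ is unfavourable, so Si (3p²) has the more exothermic EA.

(B)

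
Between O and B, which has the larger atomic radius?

B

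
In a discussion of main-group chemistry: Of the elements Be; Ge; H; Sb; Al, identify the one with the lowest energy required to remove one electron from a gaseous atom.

Al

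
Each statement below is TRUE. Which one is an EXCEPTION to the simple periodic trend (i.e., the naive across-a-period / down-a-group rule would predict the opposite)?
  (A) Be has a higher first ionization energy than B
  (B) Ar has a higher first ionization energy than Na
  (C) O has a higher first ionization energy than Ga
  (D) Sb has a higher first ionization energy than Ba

The general trend: first ionization energy increases across a period and decreases down a group.
(A) Be (period 2, group 2) vs B (period 2, group 13): the stated order contradicts the simple trend.
(B) Ar (period 3, group 18) vs Na (period 3, group 1): the stated order agrees with the simple trend.
(C) O (period 2, group 16) vs Ga (period 4, group 13): the stated order agrees with the simple trend.
(D) Sb (period 5, group 15) vs Ba (period 6, group 2): the stated order agrees with the simple trend.
The exception is (A): removing B's lone 2p electron is easier than breaking Be's filled 2s².

(A)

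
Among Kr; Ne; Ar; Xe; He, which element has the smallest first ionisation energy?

Xe

Removing the outermost electron gets harder across a period and easier down a group.
All are in group 18, so first ionization energy increases up the group.
The smallest first ionisation energy among these belongs to Xe.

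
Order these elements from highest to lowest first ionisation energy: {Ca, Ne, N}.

Ne > N > Ca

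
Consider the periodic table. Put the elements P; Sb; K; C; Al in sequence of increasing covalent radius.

C, P, Al, Sb, K

C is in period 2, group 14; Al is in period 3, group 13; P is in period 3, group 15; K is in period 4, group 1; Sb is in period 5, group 15.
Radius decreases left→right (rising Z_eff, same n) and increases top→bottom (higher n).
Neither a single period nor a single group — weigh both effects.
P > C: period and group pull opposite ways; the down-group shift dominates (111 vs 75 pm).
Al > P: both are in period 3; the period trend gives Al the larger value.
Sb > Al: the two effects oppose for this pair; the down-group effect wins (140 vs 126 pm).
K > Sb: period and group pull opposite ways; the across-period shift dominates (196 vs 140 pm).
Tabulated atomic radius (pm): C 75, Al 126, P 111, K 196, Sb 140.
So from smallest to largest: C < P < Al < Sb < K.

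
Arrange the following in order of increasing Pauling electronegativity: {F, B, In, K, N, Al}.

K < Al < In < B < N < F

B is in period 2, group 13; N is in period 2, group 15; F is in period 2, group 17; Al is in period 3, group 13; K is in period 4, group 1; In is in period 5, group 13.
EN rises left→right (higher Z_eff, smaller atoms) and falls top→bottom (larger, more shielded atoms).
Neither a single period nor a single group — weigh both effects.
Al > K: relative to K, both the across-period and down-group shifts push Al's electronegativity up.
In > Al: this pair runs against the simple trend — see the exception note.
B > In: they share group 13; the group trend gives B the larger value.
N > B: N lies to the right of B in period 2, so the across-period effect alone puts N higher.
F > N: F lies to the right of N in period 2, so the across-period effect alone puts F higher.
Note the exception: In has a higher electronegativity than Al, contrary to the simple trend — poor shielding by filled d (and f) subshells raises the heavier element's effective nuclear charge more than the simple down-group trend predicts.
Approximate values (Pauling): B 2.04, N 3.04, F 3.98, Al 1.61, K 0.82, In 1.78.
So from lowest to highest: K < Al < In < B < N < F.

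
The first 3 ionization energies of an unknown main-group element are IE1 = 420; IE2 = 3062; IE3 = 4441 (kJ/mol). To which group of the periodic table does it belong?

Group 1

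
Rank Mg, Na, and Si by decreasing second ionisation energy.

Na > Si > Mg

The second ionization energy removes an electron from the +1 ion. For each element: Mg⁺ still has 1 valence electron; Na⁺ is the bare [Ne] core; Si⁺ still has 3 valence electrons.
Core electrons are held far more tightly than valence electrons, so Na tops the IE_2 order.
Valence configurations: Mg⁺ [Ne]3s¹, Si⁺ [Ne]3s²3p¹.
The numbers (kJ/mol): Mg 1451, Na 4562, Si 1577.
Putting it together, IE_2: Mg < Si < Na.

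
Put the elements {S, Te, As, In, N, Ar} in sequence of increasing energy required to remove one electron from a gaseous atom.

IE₁ increases left→right with effective nuclear charge and decreases top→bottom as the valence shell moves farther out.
Here both period and group differ, so the two effects have to be weighed against each other.
Te > In: Te lies to the right of In in period 5, so the across-period effect alone puts Te higher.
As > Te: period and group pull opposite ways; the down-group shift dominates (947 vs 869 kJ/mol).
S > As: relative to As, both the across-period and down-group shifts push S's first ionization energy up.
N > S: the two effects oppose for this pair; the down-group effect wins (1402 vs 1000 kJ/mol).
Ar > N: the two effects oppose for this pair; the across-period effect wins (1521 vs 1402 kJ/mol).
Tabulated first ionization energy (kJ/mol): N 1402, S 1000, Ar 1521, As 947, In 558, Te 869.
So from lowest to highest: In < Te < As < S < N < Ar.

In, Te, As, S, N, Ar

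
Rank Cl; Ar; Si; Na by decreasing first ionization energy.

Ar, Cl, Si, Na

First ionization energy rises across a period (greater Z_eff holds electrons more tightly) and falls down a group (valence electrons are farther from the nucleus).
All lie in period 3, so first ionization energy increases left to right.
So from highest to lowest: Ar > Cl > Si > Na.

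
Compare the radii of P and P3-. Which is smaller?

P

Forming P3- adds 3 electrons to P. More electron–electron repulsion in the same shell, with unchanged nuclear charge, lets the cloud expand.
An anion is larger than its parent atom: P3- > P.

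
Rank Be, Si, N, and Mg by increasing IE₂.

Mg < Si < Be < N

Consider each +1 ion: Be⁺ still has 1 valence electron; Si⁺ still has 3 valence electrons; N⁺ still has 4 valence electrons; Mg⁺ still has 1 valence electron.
All are still removing valence electrons, so compare the +1 ions as you would atoms: IE_2 generally rises across a period (higher Z_eff) and falls down a group (larger shell), subject to the usual subshell exceptions.
Valence configurations: Be⁺ [He]2s¹, Si⁺ [Ne]3s²3p¹, N⁺ [He]2s²2p², Mg⁺ [Ne]3s¹.
Tabulated IE_2 (kJ/mol): Be 1757, Si 1577, N 2856, Mg 1451.
So the second ionization energies run Mg < Si < Be < N.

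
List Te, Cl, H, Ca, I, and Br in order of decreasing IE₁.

H is in period 1, group 1; Cl is in period 3, group 17; Ca is in period 4, group 2; Br is in period 4, group 17; Te is in period 5, group 16; I is in period 5, group 17.
IE₁ increases left→right with effective nuclear charge and decreases top→bottom as the valence shell moves farther out.
Here both period and group differ, so the two effects have to be weighed against each other.
Te > Ca: the two effects oppose for this pair; the across-period effect wins (869 vs 590 kJ/mol).
I > Te: both are in period 5; the period trend gives I the larger value.
Br > I: they share group 17; the group trend gives Br the larger value.
Cl > Br: Cl sits above Br in group 17, so the down-group effect alone puts Cl higher.
H > Cl: the two effects oppose for this pair; the down-group effect wins (1312 vs 1251 kJ/mol).
For reference (kJ/mol): H 1312, Cl 1251, Ca 590, Br 1140, Te 869, I 1008.
So from highest to lowest: H > Cl > Br > I > Te > Ca.

H > Cl > Br > I > Te > Ca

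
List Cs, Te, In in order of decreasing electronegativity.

In is in period 5, group 13; Te is in period 5, group 16; Cs is in period 6, group 1.
Smaller atoms with higher effective nuclear charge are more electronegative.
Neither a single period nor a single group — weigh both effects.
In > Cs: both effects reinforce here, so In is clearly the higher of the two.
Te > In: both are in period 5; the period trend gives Te the larger value.
Approximate values (Pauling): In 1.78, Te 2.10, Cs 0.79.
So from highest to lowest: Te > In > Cs.

Te > In > Cs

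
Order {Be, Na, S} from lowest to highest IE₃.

After 2 electrons have been removed, what remains? Be²⁺ is the bare [He] core; Na²⁺ is already 1 electron into the core; S²⁺ still has 4 valence electrons.
Pulling an electron out of a noble-gas core costs far more than removing a remaining valence electron, so Na and Be sit at the high end of IE_3.
Approximate IE_3 values (kJ/mol): Be 14849, Na 6910, S 3357.
Overall IE_3 order: S < Na < Be.

S < Na < Be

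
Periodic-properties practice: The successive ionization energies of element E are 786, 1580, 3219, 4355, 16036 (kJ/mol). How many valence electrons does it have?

Look for the largest jump between consecutive ionization energies: IE5/IE4 ≈ 3.7, far larger than any earlier ratio.
That jump marks the point where a core electron is being removed. So the atom has 4 valence electrons.

4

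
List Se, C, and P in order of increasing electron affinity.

P, C, Se

C is in period 2, group 14; P is in period 3, group 15; Se is in period 4, group 16.
Electron affinity generally becomes more exothermic across a period toward the halogens and less exothermic down a group.
These sit on a diagonal, where the across-period and down-group effects partly cancel.
C > P: the two effects oppose for this pair; the down-group effect wins (122 vs 72 kJ/mol).
Se > C: the two effects oppose for this pair; the across-period effect wins (195 vs 122 kJ/mol).
Approximate values (kJ/mol): C 122, P 72, Se 195.
So from lowest to highest: P < C < Se.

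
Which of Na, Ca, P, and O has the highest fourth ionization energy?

After 3 electrons have been removed, what remains? Na³⁺ is already 2 electrons into the core; Ca³⁺ is already 1 electron into the core; P³⁺ still has 2 valence electrons; O³⁺ still has 3 valence electrons.
Usually core removal costs more than valence removal, but here the competition is close: a tightly held n=2 valence electron can cost more to remove than an n=3 core electron, so the actual values have to decide it.
Valence configurations: P³⁺ [Ne]3s², O³⁺ [He]2s²2p¹.
Tabulated IE_4 (kJ/mol): Na 9543, Ca 6491, P 4964, O 7469.
Putting it together, IE_4: P < Ca < O < Na.

Na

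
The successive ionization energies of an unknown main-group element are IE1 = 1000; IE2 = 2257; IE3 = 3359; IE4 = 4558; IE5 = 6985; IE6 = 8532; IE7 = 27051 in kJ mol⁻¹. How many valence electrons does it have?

6

Look for the largest jump between consecutive ionization energies: IE7/IE6 ≈ 3.2, far larger than any earlier ratio.
That jump marks the point where a core electron is being removed. So the atom has 6 valence electrons.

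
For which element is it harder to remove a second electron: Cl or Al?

Cl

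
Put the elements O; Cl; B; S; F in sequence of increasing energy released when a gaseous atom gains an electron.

B < O < S < F < Cl

Atoms with high Z_eff and room in the valence shell (especially the halogens) have the most exothermic electron affinities.
Neither a single period nor a single group — weigh both effects.
O > B: both are in period 2; the period trend gives O the larger value.
S > O: this pair runs against the simple trend — see the exception note.
F > S: relative to S, both the across-period and down-group shifts push F's electron affinity up.
Cl > F: this pair runs against the simple trend — see the exception note.
Note the exception: S has a higher electron affinity than O, contrary to the simple trend — the compact 2p subshell of O repels the added electron more than S's larger 3p does.
Note the exception: Cl has a higher electron affinity than F, contrary to the simple trend — F's small 2p subshell makes the incoming electron feel strong e⁻–e⁻ repulsion, so Cl actually releases more energy on gaining an electron.
Tabulated electron affinity (kJ/mol): B 27, O 141, F 328, S 200, Cl 349.
So from lowest to highest: B < O < S < F < Cl.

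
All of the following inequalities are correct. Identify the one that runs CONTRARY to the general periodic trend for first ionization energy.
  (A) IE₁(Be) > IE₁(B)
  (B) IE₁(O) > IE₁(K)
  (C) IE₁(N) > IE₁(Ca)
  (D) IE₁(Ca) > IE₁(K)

(A)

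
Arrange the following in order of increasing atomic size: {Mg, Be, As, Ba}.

Be < As < Mg < Ba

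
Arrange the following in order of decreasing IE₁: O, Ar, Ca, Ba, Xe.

O is in period 2, group 16; Ar is in period 3, group 18; Ca is in period 4, group 2; Xe is in period 5, group 18; Ba is in period 6, group 2.
Across a period the outer electron is held more tightly (higher IE₁); down a group it sits in a higher shell, more shielded, and comes off more easily.
Here both period and group differ, so the two effects have to be weighed against each other.
Ca > Ba: Ca sits above Ba in group 2, so the down-group effect alone puts Ca higher.
Xe > Ca: period and group pull opposite ways; the across-period shift dominates (1170 vs 590 kJ/mol).
O > Xe: the two effects oppose for this pair; the down-group effect wins (1314 vs 1170 kJ/mol).
Ar > O: period and group pull opposite ways; the across-period shift dominates (1521 vs 1314 kJ/mol).
Approximate values (kJ/mol): O 1314, Ar 1521, Ca 590, Xe 1170, Ba 503.
So from highest to lowest: Ar > O > Xe > Ca > Ba.

Ar > O > Xe > Ca > Ba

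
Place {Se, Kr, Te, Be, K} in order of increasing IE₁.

K < Te < Be < Se < Kr

First ionization energy rises across a period (greater Z_eff holds electrons more tightly) and falls down a group (valence electrons are farther from the nucleus).
These span different periods and groups, so the two trends combine.
Te > K: the two effects oppose for this pair; the across-period effect wins (869 vs 419 kJ/mol).
Be > Te: the two effects oppose for this pair; the down-group effect wins (900 vs 869 kJ/mol).
Se > Be: the two effects oppose for this pair; the across-period effect wins (941 vs 900 kJ/mol).
Kr > Se: both are in period 4; the period trend gives Kr the larger value.
For reference (kJ/mol): Be 900, K 419, Se 941, Kr 1351, Te 869.
So from lowest to highest: K < Te < Be < Se < Kr.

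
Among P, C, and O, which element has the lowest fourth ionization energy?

Consider each +3 ion: P³⁺ still has 2 valence electrons; C³⁺ still has 1 valence electron; O³⁺ still has 3 valence electrons.
All are still removing valence electrons, so compare the +3 ions as you would atoms: IE_4 generally rises across a period (higher Z_eff) and falls down a group (larger shell), subject to the usual subshell exceptions.
Valence configurations: P³⁺ [Ne]3s², C³⁺ [He]2s¹, O³⁺ [He]2s²2p¹.
The numbers (kJ/mol): P 4964, C 6223, O 7469.
So the fourth ionization energies run P < C < O.

P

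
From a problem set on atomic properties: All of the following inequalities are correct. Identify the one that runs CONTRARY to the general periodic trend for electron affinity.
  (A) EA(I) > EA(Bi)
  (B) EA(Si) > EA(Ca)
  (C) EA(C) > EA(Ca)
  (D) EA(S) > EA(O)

The general trend: electron affinity increases across a period and decreases down a group.
(A) I (period 5, group 17) vs Bi (period 6, group 15): the stated order agrees with the simple trend.
(B) Si (period 3, group 14) vs Ca (period 4, group 2): the stated order agrees with the simple trend.
(C) C (period 2, group 14) vs Ca (period 4, group 2): the stated order agrees with the simple trend.
(D) S (period 3, group 16) vs O (period 2, group 16): the stated order contradicts the simple trend.
The exception is (D): the compact 2p subshell of O repels the added electron more than S's larger 3p does.

(D)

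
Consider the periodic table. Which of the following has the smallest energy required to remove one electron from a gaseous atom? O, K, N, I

K

N is in period 2, group 15; O is in period 2, group 16; K is in period 4, group 1; I is in period 5, group 17.
Removing the outermost electron gets harder across a period and easier down a group.
Here both period and group differ, so the two effects have to be weighed against each other.
I > K: period and group pull opposite ways; the across-period shift dominates (1008 vs 419 kJ/mol).
O > I: the two effects oppose for this pair; the down-group effect wins (1314 vs 1008 kJ/mol).
N > O: this pair runs against the simple trend — see the exception note.
Note the exception: N has a higher first ionization energy than O, contrary to the simple trend — pairing an electron in O's 2p⁴ costs repulsion energy, so O ionizes more easily than half-filled N (2p³).
Tabulated first ionization energy (kJ/mol): N 1402, O 1314, K 419, I 1008.
The smallest energy required to remove one electron from a gaseous atom among these belongs to K.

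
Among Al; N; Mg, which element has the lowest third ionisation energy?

Al

Consider each +2 ion: Al²⁺ still has 1 valence electron; N²⁺ still has 3 valence electrons; Mg²⁺ is the bare [Ne] core.
Core electrons are held far more tightly than valence electrons, so Mg tops the IE_3 order.
Valence configurations: Al²⁺ [Ne]3s¹, N²⁺ [He]2s²2p¹.
Approximate IE_3 values (kJ/mol): Al 2745, N 4578, Mg 7733.
Putting it together, IE_3: Al < N < Mg.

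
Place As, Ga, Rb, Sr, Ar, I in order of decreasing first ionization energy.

Ar > I > As > Ga > Sr > Rb

Ar is in period 3, group 18; Ga is in period 4, group 13; As is in period 4, group 15; Rb is in period 5, group 1; Sr is in period 5, group 2; I is in period 5, group 17.
First ionization energy rises across a period (greater Z_eff holds electrons more tightly) and falls down a group (valence electrons are farther from the nucleus).
These span different periods and groups, so the two trends combine.
Sr > Rb: Sr lies to the right of Rb in period 5, so the across-period effect alone puts Sr higher.
Ga > Sr: both effects reinforce here, so Ga is clearly the higher of the two.
As > Ga: As lies to the right of Ga in period 4, so the across-period effect alone puts As higher.
I > As: the two effects oppose for this pair; the across-period effect wins (1008 vs 947 kJ/mol).
Ar > I: relative to I, both the across-period and down-group shifts push Ar's first ionization energy up.
Approximate values (kJ/mol): Ar 1521, Ga 579, As 947, Rb 403, Sr 550, I 1008.
So from highest to lowest: Ar > I > As > Ga > Sr > Rb.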